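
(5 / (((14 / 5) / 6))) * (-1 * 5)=-375/7 = -53.57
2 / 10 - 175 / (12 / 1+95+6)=-762/565 = -1.35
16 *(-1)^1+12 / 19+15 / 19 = -277/19 = -14.58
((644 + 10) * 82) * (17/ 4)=227919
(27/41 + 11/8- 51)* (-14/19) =112427/3116 = 36.08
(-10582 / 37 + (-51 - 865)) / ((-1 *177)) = 1202/177 = 6.79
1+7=8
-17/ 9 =-1.89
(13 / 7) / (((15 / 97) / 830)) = 209326/21 = 9967.90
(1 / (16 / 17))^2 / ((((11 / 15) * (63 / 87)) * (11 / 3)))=125715/216832 = 0.58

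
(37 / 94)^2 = 1369/8836 = 0.15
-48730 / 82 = -24365/41 = -594.27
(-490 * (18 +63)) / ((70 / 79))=-44793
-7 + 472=465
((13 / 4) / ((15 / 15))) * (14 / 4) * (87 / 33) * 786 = 23571.07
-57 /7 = -8.14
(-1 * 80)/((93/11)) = -880/93 = -9.46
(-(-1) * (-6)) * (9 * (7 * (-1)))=378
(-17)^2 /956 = 289/956 = 0.30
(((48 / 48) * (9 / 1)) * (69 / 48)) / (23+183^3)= 207/98056160 = 0.00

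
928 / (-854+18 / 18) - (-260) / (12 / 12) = 220852/853 = 258.91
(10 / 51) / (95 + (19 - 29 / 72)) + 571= 79393793/139043 = 571.00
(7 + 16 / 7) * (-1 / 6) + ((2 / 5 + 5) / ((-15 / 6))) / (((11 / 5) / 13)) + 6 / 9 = -31519/2310 = -13.64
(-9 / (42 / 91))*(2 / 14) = -39/14 = -2.79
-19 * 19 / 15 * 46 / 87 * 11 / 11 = -16606/1305 = -12.72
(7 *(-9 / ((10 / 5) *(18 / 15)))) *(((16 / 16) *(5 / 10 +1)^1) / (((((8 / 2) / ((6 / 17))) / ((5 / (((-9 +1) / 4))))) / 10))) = 23625/272 = 86.86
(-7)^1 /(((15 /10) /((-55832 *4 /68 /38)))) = 390824/969 = 403.33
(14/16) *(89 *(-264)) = -20559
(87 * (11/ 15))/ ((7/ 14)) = 127.60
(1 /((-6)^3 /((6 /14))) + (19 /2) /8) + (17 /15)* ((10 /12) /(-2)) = 0.71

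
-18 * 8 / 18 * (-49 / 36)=98/9 = 10.89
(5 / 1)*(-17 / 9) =-85/9 = -9.44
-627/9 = -69.67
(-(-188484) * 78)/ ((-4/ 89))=-327113982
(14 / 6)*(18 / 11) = 42/11 = 3.82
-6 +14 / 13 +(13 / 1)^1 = 105/13 = 8.08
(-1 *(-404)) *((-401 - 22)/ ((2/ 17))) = -1452582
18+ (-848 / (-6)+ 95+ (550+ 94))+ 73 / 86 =231989/258 = 899.18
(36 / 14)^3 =5832/343 = 17.00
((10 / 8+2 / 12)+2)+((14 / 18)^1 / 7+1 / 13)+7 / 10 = 10073/2340 = 4.30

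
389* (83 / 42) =768.74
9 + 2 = 11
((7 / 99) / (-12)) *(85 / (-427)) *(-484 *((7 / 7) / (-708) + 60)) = -39717865/1166076 = -34.06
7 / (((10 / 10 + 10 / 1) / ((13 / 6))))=91/66 = 1.38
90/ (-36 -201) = -30/79 = -0.38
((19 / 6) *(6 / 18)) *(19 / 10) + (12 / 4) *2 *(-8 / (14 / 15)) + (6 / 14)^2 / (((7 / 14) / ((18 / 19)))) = -8223989/167580 = -49.08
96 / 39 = 32/13 = 2.46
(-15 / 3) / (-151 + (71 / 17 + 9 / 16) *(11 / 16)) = 21760/642973 = 0.03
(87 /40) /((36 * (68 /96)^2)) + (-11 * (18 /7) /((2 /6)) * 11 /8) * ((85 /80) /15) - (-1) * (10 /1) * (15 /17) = 87939/129472 = 0.68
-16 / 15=-1.07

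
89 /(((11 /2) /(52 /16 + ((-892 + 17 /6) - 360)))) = -1330639/66 = -20161.20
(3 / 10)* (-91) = -273/10 = -27.30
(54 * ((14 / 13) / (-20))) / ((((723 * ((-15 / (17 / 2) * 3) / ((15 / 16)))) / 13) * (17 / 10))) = 21/3856 = 0.01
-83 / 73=-1.14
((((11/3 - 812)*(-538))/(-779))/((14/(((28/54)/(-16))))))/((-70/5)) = -652325/7067088 = -0.09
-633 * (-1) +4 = 637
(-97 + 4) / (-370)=93/370 = 0.25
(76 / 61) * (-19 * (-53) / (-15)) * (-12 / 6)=167.28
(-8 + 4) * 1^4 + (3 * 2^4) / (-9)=-28/3 = -9.33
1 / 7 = 0.14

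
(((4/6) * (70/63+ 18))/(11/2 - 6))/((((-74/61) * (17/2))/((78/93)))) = 1091168/526473 = 2.07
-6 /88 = -3/44 = -0.07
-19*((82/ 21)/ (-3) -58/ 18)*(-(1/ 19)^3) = -0.01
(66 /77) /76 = 3/266 = 0.01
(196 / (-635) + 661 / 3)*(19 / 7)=597.21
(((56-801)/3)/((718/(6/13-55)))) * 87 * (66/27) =168497395/42003 = 4011.56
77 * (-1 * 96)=-7392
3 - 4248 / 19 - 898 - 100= -23153/19 = -1218.58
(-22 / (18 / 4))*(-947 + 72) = 38500/9 = 4277.78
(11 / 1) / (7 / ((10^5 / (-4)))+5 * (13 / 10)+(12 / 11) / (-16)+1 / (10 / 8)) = 3025000/1988673 = 1.52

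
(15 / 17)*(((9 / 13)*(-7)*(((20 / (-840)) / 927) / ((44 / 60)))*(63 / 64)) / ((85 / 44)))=945/12383072 = 0.00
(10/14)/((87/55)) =275/609 = 0.45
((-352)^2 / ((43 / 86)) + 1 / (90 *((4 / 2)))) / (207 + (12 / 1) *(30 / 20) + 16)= 44605441/43380 = 1028.25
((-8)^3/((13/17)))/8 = -1088/13 = -83.69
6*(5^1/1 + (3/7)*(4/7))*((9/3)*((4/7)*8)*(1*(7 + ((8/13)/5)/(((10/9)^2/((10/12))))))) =340769664/111475 = 3056.92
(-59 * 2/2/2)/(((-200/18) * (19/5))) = 531/760 = 0.70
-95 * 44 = -4180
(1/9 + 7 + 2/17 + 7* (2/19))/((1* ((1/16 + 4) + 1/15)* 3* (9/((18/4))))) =926240/2880837 = 0.32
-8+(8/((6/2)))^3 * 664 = 12583.41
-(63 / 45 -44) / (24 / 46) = 1633/20 = 81.65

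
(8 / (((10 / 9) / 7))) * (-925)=-46620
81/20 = 4.05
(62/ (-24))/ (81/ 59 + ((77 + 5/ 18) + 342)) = -5487/893462 = -0.01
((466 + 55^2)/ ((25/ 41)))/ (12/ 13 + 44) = 1860703/14600 = 127.45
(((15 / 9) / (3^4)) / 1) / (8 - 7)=5/243 = 0.02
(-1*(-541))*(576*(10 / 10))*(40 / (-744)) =-519360/31 = -16753.55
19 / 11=1.73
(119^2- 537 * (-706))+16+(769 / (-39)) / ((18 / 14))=138042566/351 = 393283.66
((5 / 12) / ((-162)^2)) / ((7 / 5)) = 25/2204496 = 0.00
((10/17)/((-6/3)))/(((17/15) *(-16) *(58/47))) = 3525/268192 = 0.01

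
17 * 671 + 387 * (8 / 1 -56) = -7169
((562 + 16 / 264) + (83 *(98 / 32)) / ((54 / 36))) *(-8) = -193121/33 = -5852.15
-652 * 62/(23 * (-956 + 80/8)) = 20212/10879 = 1.86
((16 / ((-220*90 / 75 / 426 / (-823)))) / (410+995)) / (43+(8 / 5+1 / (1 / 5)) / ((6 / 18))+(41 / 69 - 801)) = -0.02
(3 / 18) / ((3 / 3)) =1/6 = 0.17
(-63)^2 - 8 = 3961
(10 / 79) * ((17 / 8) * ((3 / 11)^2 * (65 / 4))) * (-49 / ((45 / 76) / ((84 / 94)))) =-21603855/898546 = -24.04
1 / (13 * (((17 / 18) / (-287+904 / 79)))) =-391842/17459 = -22.44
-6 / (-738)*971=971/123 = 7.89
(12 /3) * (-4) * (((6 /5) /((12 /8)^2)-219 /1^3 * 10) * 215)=22595296/3 = 7531765.33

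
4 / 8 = 1/2 = 0.50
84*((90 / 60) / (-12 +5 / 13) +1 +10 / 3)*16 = 853216/151 = 5650.44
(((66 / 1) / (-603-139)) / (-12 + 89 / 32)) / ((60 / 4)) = 352/547225 = 0.00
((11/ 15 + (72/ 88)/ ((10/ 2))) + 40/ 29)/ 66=5446/157905 = 0.03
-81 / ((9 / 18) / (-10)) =1620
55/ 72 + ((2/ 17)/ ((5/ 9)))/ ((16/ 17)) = 89/90 = 0.99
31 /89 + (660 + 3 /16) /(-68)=-906379/96832 = -9.36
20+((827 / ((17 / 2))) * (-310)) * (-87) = 44608720/17 = 2624042.35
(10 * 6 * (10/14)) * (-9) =-2700/7 = -385.71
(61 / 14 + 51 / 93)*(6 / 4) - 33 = -22257/868 = -25.64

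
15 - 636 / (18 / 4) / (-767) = 34939/2301 = 15.18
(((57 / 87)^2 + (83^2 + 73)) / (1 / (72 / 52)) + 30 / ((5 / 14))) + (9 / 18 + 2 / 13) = 212645549/21866 = 9724.94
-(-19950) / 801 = 6650/267 = 24.91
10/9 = 1.11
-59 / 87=-0.68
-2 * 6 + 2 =-10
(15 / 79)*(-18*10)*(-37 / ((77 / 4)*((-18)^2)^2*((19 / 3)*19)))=925/177873003 = 0.00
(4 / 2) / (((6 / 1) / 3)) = 1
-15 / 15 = -1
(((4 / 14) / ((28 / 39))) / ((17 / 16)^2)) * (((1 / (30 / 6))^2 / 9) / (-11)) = -1664/11682825 = 0.00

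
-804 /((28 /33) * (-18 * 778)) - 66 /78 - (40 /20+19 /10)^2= -28298827/1769950 = -15.99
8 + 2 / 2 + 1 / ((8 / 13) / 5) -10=57/8 = 7.12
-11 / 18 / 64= -11/1152 = -0.01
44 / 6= 22/3 = 7.33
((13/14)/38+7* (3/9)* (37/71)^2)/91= 5294755/732134676 = 0.01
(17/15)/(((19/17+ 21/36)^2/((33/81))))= 864688/5418405 = 0.16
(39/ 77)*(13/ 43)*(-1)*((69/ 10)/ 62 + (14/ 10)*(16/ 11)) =-7426029/22581020 = -0.33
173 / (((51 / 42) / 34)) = 4844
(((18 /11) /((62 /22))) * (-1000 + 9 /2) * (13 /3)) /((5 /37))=-2873013/155 = -18535.57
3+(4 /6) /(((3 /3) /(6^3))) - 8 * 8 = 83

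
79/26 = 3.04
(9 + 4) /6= 2.17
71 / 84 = 0.85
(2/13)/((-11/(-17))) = 34/143 = 0.24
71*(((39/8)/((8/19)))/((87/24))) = 52611/232 = 226.77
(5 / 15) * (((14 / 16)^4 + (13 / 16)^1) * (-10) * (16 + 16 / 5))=-5729/64 = -89.52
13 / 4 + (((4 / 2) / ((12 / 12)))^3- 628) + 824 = 829/4 = 207.25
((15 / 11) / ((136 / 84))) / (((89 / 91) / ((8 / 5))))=22932/16643 = 1.38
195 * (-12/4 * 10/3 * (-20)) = 39000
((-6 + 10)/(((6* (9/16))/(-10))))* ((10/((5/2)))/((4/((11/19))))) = -3520/513 = -6.86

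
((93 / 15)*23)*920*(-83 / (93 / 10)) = -3512560/3 = -1170853.33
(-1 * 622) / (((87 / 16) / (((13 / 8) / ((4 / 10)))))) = -40430/87 = -464.71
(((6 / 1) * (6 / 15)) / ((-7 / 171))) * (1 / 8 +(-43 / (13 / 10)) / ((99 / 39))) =582597/770 = 756.62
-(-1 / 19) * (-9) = -9/19 = -0.47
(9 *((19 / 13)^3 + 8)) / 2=219915/4394 = 50.05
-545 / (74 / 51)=-27795/74 = -375.61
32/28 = 8/7 = 1.14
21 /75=7/25 = 0.28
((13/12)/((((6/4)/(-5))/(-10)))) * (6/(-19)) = -650/57 = -11.40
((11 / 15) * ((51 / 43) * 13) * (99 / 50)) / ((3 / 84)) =3369366/5375 = 626.86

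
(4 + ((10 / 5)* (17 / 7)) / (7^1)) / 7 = 230/343 = 0.67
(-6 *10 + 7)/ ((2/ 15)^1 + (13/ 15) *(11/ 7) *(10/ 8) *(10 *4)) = -1855/2388 = -0.78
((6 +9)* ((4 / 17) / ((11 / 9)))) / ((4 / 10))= 1350/187 = 7.22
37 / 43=0.86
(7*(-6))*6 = -252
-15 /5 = -3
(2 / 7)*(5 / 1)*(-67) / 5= -134/7 = -19.14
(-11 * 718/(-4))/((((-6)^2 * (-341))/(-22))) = 3949/1116 = 3.54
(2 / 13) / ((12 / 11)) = 11/78 = 0.14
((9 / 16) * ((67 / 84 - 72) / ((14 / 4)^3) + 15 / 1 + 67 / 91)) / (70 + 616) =1977033/171296944 = 0.01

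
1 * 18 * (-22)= -396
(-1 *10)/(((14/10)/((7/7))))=-50/7 = -7.14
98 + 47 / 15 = 1517/15 = 101.13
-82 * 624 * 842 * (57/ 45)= -272861888/5 = -54572377.60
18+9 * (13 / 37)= 783/37 = 21.16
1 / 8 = 0.12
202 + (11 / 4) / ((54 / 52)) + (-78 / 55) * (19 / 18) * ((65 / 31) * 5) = 188.95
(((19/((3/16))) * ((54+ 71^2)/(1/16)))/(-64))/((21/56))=-3097760/9 = -344195.56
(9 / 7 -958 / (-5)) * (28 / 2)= 13502/5 = 2700.40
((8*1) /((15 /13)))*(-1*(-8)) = 832/15 = 55.47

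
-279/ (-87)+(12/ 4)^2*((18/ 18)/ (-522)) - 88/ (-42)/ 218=3.20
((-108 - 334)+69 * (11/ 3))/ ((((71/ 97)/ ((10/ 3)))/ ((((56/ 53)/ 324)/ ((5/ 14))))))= -266168/33867 = -7.86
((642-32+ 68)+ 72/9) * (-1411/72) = -483973/36 = -13443.69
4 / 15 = 0.27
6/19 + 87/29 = 63/19 = 3.32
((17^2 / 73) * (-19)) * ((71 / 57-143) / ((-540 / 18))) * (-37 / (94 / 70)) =302398040/30879 = 9793.00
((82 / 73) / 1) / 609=82/44457 = 0.00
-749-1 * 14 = -763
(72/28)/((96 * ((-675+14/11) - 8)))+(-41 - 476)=-434222129/839888 = -517.00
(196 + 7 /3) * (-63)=-12495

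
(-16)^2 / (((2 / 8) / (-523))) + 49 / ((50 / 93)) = -26773043/50 = -535460.86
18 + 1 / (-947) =17045/947 = 18.00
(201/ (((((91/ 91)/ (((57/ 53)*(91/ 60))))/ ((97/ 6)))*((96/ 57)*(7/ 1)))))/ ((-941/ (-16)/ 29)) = 884494403/3989840 = 221.69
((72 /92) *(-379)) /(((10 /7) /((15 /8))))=-71631/184 = -389.30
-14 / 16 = -7/8 = -0.88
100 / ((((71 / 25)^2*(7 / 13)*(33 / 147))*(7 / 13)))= 10562500/55451 = 190.48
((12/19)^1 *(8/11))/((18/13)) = 208/627 = 0.33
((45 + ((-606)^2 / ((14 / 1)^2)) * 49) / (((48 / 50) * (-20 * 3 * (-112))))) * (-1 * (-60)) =54675/64 = 854.30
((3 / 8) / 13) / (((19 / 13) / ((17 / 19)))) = 51/2888 = 0.02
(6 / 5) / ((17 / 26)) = 156/85 = 1.84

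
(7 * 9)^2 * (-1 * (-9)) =35721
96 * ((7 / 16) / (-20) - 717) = -688341/10 = -68834.10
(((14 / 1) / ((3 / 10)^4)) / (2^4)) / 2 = 4375/81 = 54.01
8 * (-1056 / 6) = -1408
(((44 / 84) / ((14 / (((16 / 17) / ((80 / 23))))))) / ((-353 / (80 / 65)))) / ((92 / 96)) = -704/19113185 = 0.00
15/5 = 3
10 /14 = 5/7 = 0.71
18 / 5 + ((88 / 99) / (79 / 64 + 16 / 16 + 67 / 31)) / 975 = 275512262/76526775 = 3.60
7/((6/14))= 16.33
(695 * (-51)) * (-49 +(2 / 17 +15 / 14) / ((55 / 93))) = 256492947/154 = 1665538.62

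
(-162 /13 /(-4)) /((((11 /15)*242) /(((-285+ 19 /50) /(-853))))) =3458133/590378360 = 0.01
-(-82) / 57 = 82/57 = 1.44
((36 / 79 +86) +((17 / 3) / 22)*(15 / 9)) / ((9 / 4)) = 38.62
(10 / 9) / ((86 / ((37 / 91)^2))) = 6845/3204747 = 0.00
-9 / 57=-3/19 = -0.16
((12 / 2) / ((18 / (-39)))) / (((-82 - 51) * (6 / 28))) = 26/57 = 0.46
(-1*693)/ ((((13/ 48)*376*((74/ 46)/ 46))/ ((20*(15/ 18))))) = -73319400/22607 = -3243.22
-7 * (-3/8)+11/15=403/120 = 3.36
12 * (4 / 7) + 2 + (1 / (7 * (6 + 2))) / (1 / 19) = 515/56 = 9.20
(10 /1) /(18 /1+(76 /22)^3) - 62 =-487415/7883 = -61.83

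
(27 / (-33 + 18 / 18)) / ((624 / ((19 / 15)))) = -57/33280 = 0.00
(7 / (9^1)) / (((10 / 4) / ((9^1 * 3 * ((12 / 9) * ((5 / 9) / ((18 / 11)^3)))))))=9317/6561 = 1.42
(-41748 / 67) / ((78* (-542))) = 3479/236041 = 0.01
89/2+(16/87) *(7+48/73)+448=6273623/12702 = 493.91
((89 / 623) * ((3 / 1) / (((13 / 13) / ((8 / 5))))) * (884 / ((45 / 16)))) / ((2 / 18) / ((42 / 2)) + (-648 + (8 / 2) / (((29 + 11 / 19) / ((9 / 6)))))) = -143080704/430044725 = -0.33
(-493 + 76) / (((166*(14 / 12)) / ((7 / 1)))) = -1251/83 = -15.07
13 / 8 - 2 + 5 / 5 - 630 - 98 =-5819/8 = -727.38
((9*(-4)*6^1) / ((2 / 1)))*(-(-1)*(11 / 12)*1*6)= -594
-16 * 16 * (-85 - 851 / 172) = 990144/43 = 23026.60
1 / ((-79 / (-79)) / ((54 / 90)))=3/5 = 0.60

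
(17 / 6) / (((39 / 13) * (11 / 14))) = 1.20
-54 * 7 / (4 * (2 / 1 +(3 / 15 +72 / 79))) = -30.37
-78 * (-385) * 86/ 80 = 129129/4 = 32282.25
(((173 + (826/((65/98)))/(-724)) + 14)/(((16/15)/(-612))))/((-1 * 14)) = 7593.17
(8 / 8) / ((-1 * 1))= -1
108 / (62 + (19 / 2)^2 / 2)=864/857 = 1.01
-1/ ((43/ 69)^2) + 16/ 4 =2635/1849 = 1.43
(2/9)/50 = 1/225 = 0.00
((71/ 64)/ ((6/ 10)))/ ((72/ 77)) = 27335/13824 = 1.98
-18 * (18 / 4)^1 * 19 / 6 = -513/2 = -256.50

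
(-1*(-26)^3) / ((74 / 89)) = 21138.70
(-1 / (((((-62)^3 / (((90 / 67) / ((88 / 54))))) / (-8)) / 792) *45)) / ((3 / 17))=-5508/1995997 = 0.00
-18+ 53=35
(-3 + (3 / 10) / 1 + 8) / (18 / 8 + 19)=106/425 = 0.25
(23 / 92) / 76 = 1/304 = 0.00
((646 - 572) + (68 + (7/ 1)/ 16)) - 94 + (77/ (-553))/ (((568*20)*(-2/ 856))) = 21737229/448720 = 48.44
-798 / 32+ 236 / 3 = 2579/48 = 53.73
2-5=-3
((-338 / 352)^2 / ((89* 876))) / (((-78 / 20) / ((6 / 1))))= -10985/603753216 = 0.00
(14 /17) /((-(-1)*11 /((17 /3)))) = 14/33 = 0.42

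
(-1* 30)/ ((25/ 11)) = -66/5 = -13.20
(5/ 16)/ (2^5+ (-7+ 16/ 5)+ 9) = 25/2976 = 0.01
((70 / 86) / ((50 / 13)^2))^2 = 1399489/462250000 = 0.00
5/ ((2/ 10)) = 25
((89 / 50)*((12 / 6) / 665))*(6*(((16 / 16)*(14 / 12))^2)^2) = 0.06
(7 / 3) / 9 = 7/27 = 0.26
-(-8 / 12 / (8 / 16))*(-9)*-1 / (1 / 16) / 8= 24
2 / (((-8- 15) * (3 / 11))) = -22/69 = -0.32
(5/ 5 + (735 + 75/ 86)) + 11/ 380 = 12040963/16340 = 736.90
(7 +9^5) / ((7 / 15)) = 885840/7 = 126548.57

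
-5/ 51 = -0.10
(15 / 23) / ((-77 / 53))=-795/1771 = -0.45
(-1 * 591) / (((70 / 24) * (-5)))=7092/175 = 40.53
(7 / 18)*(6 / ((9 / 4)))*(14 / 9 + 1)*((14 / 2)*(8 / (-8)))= -4508/243 = -18.55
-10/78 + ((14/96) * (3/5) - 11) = -34447/3120 = -11.04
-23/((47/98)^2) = -220892/2209 = -100.00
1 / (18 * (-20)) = -1/360 = 0.00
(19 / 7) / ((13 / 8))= 152/91 = 1.67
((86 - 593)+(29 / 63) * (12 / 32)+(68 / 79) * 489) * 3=-1140277/4424 = -257.75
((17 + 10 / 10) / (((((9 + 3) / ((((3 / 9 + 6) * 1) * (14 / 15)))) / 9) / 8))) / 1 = 3192/5 = 638.40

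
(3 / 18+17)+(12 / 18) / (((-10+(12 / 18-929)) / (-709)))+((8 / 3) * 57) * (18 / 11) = 49494023/185790 = 266.40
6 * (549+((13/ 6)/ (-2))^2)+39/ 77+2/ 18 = 3301.66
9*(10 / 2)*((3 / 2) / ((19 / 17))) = 2295/38 = 60.39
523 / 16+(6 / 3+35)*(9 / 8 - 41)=-23083/16 = -1442.69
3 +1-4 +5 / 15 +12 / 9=5/3 = 1.67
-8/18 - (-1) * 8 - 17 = -85/9 = -9.44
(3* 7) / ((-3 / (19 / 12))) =-133/12 = -11.08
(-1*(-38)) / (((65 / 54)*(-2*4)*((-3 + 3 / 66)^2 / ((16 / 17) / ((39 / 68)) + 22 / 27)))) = -3963476/3570125 = -1.11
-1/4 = -0.25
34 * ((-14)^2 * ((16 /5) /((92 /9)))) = 239904/115 = 2086.12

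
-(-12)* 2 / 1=24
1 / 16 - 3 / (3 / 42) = -671/16 = -41.94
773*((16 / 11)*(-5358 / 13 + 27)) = -61926576/143 = -433052.98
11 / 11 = 1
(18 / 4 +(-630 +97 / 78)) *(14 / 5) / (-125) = 340844/24375 = 13.98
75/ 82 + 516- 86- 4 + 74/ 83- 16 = 2802753/6806 = 411.81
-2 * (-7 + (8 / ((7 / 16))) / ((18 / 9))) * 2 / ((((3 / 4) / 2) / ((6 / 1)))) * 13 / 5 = -356.57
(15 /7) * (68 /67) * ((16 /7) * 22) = 359040/3283 = 109.36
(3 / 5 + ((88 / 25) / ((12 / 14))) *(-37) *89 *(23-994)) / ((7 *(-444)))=-984830969/233100 = -4224.93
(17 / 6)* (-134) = -1139/3 = -379.67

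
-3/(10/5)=-3/2 = -1.50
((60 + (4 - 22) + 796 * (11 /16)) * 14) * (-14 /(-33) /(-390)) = -115493/12870 = -8.97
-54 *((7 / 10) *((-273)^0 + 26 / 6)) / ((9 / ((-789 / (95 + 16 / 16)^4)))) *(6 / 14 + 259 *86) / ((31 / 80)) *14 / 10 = 287050561/17141760 = 16.75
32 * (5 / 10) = 16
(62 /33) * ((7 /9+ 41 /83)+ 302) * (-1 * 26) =-365188928/24651 = -14814.37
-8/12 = -2/3 = -0.67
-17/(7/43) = -104.43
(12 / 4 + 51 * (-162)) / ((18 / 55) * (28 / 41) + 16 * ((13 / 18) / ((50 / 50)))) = -167616405/239056 = -701.16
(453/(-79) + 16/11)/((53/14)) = -52066/46057 = -1.13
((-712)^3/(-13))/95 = 360944128/1235 = 292262.45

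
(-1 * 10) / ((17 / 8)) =-80/17 = -4.71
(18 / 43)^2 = 324/1849 = 0.18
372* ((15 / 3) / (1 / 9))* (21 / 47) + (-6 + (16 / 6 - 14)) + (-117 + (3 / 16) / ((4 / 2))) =33142151/4512 = 7345.33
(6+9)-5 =10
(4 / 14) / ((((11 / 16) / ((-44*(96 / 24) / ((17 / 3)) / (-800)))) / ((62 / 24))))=124/2975 = 0.04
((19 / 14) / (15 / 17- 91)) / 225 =-323/4825800 = 0.00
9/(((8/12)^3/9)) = 2187/8 = 273.38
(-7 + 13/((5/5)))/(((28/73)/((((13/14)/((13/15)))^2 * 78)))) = 1921725/1372 = 1400.67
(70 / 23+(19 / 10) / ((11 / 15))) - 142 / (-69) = 11677/1518 = 7.69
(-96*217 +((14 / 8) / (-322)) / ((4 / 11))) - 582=-15760715/736 = -21414.01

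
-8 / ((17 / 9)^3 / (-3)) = 17496/4913 = 3.56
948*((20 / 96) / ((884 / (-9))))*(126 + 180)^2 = -4895235/26 = -188278.27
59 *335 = 19765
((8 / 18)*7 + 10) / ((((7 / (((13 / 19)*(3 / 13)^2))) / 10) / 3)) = 3540/1729 = 2.05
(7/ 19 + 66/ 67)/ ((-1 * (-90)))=1723/114570 = 0.02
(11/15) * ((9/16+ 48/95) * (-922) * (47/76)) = -128940317/288800 = -446.47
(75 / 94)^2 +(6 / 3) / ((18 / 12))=52219/26508 = 1.97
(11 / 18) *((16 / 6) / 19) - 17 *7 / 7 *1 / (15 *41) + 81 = 8524478/105165 = 81.06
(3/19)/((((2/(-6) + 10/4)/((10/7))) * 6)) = 30/1729 = 0.02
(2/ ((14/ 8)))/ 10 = 4/35 = 0.11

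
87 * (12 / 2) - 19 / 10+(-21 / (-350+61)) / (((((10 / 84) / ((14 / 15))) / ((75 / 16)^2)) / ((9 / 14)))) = 97686071/184960 = 528.15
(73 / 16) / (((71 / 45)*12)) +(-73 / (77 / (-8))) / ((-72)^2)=6870979/28340928 = 0.24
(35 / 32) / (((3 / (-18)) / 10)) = -525/8 = -65.62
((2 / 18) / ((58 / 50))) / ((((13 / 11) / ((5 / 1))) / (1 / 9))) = 1375/30537 = 0.05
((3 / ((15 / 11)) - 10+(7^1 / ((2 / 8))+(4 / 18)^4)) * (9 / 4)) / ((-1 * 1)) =-45.46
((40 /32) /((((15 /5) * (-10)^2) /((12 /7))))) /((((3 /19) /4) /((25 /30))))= 0.15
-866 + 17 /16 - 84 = -948.94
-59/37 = -1.59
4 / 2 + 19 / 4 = 27/4 = 6.75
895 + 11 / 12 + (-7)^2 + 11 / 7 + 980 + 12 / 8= 161951/84 = 1927.99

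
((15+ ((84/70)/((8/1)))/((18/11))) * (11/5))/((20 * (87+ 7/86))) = 856603/44934000 = 0.02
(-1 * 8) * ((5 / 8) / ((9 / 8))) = -4.44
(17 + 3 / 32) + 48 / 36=1769/96 = 18.43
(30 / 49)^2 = 900/2401 = 0.37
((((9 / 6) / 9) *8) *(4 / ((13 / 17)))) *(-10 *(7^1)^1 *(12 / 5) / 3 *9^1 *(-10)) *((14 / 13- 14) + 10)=-17364480/169 = -102748.40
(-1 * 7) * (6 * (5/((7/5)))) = -150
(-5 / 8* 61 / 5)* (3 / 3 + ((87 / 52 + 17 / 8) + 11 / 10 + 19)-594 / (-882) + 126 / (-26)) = -32213063/203840 = -158.03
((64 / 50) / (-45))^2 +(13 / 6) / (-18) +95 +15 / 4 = 124829149/1265625 = 98.63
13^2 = 169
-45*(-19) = 855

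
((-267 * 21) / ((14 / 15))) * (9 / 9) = -12015/2 = -6007.50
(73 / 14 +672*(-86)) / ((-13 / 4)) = 1618030/91 = 17780.55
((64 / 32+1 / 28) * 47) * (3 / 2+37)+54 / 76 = 560019/152 = 3684.34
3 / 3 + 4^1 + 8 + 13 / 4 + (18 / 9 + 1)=77/4 = 19.25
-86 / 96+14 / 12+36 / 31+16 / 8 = 5107/1488 = 3.43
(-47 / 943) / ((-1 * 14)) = 47/13202 = 0.00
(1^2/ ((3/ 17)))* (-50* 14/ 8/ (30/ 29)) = -17255/36 = -479.31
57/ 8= 7.12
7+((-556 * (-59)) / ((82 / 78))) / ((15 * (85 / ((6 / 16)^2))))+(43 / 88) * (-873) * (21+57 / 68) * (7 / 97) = -661.83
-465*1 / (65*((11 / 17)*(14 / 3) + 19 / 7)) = -33201/26611 = -1.25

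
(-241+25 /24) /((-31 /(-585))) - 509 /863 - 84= -987257563/214024 = -4612.84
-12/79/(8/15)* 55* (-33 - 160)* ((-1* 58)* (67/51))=-309374175/1343 = -230360.52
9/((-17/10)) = -90/17 = -5.29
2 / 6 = 1/3 = 0.33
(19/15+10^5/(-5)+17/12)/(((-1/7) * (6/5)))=8398873/72 = 116651.01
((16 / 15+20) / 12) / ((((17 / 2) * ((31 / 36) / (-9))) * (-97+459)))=-2844/476935 = -0.01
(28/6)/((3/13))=182/9 = 20.22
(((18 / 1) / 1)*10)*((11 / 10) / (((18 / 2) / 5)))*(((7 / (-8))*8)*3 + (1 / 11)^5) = -33820700/14641 = -2310.00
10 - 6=4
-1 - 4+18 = 13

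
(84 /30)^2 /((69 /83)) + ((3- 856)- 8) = -1468957/1725 = -851.57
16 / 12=4/3 = 1.33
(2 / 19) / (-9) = -2/171 = -0.01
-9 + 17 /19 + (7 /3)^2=-455/171 = -2.66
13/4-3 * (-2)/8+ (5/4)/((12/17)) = 277/48 = 5.77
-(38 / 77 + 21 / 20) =-2377/1540 = -1.54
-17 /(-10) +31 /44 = 529/220 = 2.40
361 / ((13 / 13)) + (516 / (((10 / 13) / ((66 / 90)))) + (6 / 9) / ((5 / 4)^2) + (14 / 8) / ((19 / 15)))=4871951/5700 = 854.73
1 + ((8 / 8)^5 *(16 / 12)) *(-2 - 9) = -41/3 = -13.67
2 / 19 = 0.11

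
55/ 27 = 2.04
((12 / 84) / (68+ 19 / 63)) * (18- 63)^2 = 4.24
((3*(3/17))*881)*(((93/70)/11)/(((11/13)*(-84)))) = -3195387/4031720 = -0.79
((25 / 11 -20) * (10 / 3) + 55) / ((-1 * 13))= 45/143 = 0.31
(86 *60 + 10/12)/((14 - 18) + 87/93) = -191983/114 = -1684.06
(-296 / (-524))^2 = 5476/17161 = 0.32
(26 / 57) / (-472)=-13/13452 = 0.00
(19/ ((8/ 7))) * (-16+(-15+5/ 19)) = -511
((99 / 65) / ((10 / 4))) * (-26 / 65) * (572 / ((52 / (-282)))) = 1228392/1625 = 755.93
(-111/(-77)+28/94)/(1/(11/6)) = 3.19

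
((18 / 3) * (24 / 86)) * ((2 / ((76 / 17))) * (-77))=-57.68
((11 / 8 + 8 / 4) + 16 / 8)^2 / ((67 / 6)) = 5547/2144 = 2.59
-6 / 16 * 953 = -2859/8 = -357.38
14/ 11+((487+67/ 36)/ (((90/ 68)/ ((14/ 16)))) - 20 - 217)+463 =39237091/71280 = 550.46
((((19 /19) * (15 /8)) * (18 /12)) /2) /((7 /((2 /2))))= 0.20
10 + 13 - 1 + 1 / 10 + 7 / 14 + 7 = 148/5 = 29.60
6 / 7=0.86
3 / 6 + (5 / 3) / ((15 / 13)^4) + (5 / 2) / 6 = 1.86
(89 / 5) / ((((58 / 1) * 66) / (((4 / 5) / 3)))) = 89/71775 = 0.00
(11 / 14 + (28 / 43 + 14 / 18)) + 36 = 207047/5418 = 38.21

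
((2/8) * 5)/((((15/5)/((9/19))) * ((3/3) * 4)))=15/304 = 0.05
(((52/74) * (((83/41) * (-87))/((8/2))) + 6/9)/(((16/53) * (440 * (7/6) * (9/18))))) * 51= -744814353/37378880 = -19.93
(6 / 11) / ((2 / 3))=0.82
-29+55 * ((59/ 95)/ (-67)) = -37566/1273 = -29.51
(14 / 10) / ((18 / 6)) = 7/15 = 0.47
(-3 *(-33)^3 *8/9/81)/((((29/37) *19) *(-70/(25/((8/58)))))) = -246235/1197 = -205.71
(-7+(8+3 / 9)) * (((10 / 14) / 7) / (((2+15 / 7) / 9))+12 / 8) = 466/203 = 2.30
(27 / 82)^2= 729/6724 = 0.11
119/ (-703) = -119/703 = -0.17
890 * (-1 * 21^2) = -392490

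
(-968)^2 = 937024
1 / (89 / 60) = 0.67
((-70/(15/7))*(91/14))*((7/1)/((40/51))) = -75803/40 = -1895.08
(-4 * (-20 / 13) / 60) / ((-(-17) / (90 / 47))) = 120/10387 = 0.01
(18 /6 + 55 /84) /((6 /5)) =1535/504 = 3.05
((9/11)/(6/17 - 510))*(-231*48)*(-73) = -469098/361 = -1299.44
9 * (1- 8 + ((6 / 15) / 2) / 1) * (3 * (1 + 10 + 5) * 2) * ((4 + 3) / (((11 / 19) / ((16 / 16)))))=-3907008/55 = -71036.51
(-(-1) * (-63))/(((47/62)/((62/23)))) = -242172/1081 = -224.03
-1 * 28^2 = -784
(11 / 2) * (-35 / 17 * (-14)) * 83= 223685/17 = 13157.94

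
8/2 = 4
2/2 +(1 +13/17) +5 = 132/17 = 7.76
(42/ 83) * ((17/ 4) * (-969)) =-345933/166 = -2083.93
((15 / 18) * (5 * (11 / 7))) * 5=1375/42 = 32.74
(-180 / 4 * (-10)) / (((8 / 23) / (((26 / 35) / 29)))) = 13455/406 = 33.14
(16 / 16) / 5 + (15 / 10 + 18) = 197/10 = 19.70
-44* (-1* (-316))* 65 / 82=-451880/41 = -11021.46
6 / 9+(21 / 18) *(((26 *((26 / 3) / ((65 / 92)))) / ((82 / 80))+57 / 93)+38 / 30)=20926109/57195 = 365.87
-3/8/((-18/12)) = 1/4 = 0.25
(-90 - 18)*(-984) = 106272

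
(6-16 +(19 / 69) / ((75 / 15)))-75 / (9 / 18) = -55181/345 = -159.94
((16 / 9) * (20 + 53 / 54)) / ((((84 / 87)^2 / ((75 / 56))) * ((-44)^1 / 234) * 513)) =-28152475/50676192 = -0.56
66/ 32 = 33/16 = 2.06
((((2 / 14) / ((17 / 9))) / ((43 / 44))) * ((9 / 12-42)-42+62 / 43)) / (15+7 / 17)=-1393029/3391066 = -0.41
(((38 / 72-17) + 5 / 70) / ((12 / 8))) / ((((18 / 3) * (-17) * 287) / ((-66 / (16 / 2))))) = -45463/14754096 = 0.00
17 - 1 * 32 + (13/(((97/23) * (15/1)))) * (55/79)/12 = -4134731/275868 = -14.99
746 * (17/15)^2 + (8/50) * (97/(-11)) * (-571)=4365466/2475 = 1763.82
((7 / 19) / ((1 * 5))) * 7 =49/95 = 0.52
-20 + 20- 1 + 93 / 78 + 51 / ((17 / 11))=863/26 = 33.19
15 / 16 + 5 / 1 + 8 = 223/16 = 13.94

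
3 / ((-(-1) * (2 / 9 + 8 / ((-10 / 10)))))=-27/70 = -0.39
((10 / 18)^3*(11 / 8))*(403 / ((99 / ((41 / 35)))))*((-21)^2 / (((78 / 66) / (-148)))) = -90526975/1458 = -62089.83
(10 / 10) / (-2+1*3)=1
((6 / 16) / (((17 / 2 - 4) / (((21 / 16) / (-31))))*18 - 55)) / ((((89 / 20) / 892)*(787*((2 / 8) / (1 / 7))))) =-26760/964982411 = 0.00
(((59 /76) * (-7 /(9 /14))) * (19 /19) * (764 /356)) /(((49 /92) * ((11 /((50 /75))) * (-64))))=259187/8035632 = 0.03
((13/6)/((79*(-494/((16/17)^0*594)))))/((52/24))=-297/19513 = -0.02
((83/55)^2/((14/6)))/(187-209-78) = -20667/2117500 = -0.01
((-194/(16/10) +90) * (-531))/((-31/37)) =-2455875/124 = -19805.44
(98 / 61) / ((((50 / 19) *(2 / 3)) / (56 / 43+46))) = 2840481/65575 = 43.32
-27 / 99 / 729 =-1/2673 = 0.00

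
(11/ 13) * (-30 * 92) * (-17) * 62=31999440/13 = 2461495.38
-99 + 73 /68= -6659/68 = -97.93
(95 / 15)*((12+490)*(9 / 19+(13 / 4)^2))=842105/24 = 35087.71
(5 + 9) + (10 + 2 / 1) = 26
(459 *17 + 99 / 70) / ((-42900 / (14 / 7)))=-182103/500500 = -0.36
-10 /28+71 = 989/14 = 70.64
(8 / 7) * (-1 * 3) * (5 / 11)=-120/77 = -1.56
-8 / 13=-0.62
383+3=386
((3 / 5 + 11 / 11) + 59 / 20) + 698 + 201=18071/20 = 903.55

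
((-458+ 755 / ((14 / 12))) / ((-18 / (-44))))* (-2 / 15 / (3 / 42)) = -863.05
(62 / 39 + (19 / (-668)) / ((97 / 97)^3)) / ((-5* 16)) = -8135/416832 = -0.02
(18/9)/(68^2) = 1/2312 = 0.00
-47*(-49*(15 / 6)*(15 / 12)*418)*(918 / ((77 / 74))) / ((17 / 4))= 624474900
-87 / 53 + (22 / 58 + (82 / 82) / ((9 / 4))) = -11312/13833 = -0.82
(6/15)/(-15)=-2/75 = -0.03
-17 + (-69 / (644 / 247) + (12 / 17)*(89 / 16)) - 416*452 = -22380513/119 = -188071.54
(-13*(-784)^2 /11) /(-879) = 7990528/9669 = 826.41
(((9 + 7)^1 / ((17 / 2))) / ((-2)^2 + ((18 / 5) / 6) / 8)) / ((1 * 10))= 128/2771 = 0.05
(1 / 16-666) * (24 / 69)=-10655/46 = -231.63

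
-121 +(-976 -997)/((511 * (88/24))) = -686060/5621 = -122.05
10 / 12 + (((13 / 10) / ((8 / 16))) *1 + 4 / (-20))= 97/30 = 3.23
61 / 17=3.59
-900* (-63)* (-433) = -24551100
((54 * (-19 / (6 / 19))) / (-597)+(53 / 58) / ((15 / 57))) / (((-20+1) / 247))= -6688019/57710 = -115.89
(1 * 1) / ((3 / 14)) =14/3 = 4.67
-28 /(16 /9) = -63/4 = -15.75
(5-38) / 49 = -33/49 = -0.67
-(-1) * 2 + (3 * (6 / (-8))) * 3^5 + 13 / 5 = -10843/20 = -542.15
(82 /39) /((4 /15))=7.88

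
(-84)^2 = 7056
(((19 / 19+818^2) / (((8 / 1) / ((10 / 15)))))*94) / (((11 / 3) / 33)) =94346625/2 = 47173312.50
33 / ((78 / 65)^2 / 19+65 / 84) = 1316700/33899 = 38.84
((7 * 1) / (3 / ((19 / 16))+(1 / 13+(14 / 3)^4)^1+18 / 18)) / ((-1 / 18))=-1260441/4780421 = -0.26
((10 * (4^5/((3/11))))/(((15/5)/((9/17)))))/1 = 112640/17 = 6625.88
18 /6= 3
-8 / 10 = -4/5 = -0.80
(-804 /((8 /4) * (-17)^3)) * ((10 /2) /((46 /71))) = 71355/112999 = 0.63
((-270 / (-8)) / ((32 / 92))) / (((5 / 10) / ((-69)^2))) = 14782905/16 = 923931.56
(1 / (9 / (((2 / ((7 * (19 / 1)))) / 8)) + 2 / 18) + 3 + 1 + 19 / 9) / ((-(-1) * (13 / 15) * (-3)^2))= 11850980/15125643 = 0.78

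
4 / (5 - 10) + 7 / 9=-1/45 = -0.02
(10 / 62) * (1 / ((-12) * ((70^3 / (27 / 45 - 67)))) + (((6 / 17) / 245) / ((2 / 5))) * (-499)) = -0.29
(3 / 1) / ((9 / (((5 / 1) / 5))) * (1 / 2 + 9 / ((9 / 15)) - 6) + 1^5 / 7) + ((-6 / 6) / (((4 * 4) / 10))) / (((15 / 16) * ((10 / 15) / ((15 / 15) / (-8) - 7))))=68679/9592 = 7.16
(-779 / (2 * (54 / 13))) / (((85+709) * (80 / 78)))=-131651/1143360 = -0.12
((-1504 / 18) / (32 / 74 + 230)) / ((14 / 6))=-13912/89523 = -0.16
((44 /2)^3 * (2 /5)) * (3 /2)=6388.80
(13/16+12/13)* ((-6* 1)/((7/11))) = -11913/728 = -16.36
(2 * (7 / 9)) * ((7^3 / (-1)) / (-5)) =4802/45 = 106.71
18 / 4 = 9/2 = 4.50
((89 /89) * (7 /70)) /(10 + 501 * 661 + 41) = 1/3312120 = 0.00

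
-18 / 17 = -1.06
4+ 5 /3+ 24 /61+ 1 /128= 142135/23424 = 6.07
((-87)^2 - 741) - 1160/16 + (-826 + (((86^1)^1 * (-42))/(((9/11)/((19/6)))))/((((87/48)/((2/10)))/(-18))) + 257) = 9846437/290 = 33953.23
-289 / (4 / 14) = -1011.50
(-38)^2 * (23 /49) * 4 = 132848/49 = 2711.18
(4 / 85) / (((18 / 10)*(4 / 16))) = 16/153 = 0.10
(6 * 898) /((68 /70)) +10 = 94460/17 = 5556.47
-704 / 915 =-0.77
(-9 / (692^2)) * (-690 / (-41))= -3105/9816712 = 0.00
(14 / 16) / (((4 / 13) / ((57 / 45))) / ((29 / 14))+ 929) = 50141/53242136 = 0.00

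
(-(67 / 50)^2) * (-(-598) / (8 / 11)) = -14764321/10000 = -1476.43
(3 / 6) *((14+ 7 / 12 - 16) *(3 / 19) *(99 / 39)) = -561/1976 = -0.28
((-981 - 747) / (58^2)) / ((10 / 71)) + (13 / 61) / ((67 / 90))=-57758382/17185835 = -3.36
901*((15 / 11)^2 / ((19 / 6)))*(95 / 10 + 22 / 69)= 274692375/52877 = 5194.93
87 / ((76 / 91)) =7917/76 = 104.17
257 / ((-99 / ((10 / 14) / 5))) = -257/693 = -0.37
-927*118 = -109386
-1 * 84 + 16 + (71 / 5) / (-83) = -28291/415 = -68.17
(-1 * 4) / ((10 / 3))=-6/5 = -1.20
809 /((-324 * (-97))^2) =809/987719184 = 0.00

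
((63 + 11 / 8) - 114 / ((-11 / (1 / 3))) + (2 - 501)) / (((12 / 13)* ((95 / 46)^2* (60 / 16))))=-13733369/470250 = -29.20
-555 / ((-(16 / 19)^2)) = 200355/256 = 782.64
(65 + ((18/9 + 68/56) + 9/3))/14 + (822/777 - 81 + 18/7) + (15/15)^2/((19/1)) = -9952605/137788 = -72.23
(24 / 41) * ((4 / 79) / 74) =48/119843 = 0.00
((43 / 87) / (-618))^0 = 1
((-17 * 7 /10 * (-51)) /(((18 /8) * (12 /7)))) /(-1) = -14161/90 = -157.34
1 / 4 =0.25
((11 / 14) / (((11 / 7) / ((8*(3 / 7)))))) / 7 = 12/49 = 0.24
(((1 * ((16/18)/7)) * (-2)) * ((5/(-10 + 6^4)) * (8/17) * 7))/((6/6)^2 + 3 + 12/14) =-1120/1672443 = 0.00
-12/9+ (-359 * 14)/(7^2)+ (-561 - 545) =-25408/21 = -1209.90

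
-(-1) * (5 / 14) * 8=20/7 = 2.86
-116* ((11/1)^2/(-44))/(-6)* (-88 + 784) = -37004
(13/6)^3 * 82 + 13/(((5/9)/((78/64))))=3726281/4320 = 862.57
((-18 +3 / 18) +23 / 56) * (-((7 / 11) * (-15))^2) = 1536675/968 = 1587.47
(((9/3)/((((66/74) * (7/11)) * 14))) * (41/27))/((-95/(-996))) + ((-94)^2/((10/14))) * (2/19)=54805286/41895 = 1308.16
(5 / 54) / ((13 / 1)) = 5/702 = 0.01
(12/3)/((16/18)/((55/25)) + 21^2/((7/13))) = 396/81121 = 0.00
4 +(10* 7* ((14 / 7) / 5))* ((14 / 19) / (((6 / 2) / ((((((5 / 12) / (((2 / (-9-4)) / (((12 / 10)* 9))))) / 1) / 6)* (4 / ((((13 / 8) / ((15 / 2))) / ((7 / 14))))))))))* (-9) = 52996/19 = 2789.26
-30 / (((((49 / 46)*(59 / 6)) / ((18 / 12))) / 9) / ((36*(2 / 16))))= -173.99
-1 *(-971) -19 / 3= 2894/3 = 964.67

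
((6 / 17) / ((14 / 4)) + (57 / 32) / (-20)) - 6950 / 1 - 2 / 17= -529320063/76160 = -6950.11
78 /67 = 1.16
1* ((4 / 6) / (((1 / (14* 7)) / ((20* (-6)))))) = -7840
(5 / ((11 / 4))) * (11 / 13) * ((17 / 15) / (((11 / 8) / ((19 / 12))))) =2584/1287 = 2.01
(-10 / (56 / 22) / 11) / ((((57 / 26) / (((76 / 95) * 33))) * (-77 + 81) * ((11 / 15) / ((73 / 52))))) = -1095/532 = -2.06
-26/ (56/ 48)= -22.29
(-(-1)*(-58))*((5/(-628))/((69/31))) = 4495/21666 = 0.21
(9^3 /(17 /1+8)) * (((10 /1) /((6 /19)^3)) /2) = 4629.82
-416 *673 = -279968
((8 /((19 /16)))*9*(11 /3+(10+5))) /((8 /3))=8064/19 = 424.42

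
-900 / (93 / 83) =-24900/31 = -803.23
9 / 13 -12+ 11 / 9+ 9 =-127/117 = -1.09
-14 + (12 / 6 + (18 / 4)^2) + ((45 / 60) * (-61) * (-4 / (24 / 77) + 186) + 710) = -57633/8 = -7204.12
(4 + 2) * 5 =30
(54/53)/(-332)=-27/8798 = 0.00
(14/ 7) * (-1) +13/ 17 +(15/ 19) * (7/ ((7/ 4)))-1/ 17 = 602/323 = 1.86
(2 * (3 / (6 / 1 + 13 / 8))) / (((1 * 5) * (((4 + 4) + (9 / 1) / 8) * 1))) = 384/22265 = 0.02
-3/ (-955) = 3/955 = 0.00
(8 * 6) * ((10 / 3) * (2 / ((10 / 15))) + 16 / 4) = 672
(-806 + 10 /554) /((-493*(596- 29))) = 74419/25810029 = 0.00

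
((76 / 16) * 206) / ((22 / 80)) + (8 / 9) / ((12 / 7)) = 1056934/297 = 3558.70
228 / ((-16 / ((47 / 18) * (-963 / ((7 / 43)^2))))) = 530021397/392 = 1352095.40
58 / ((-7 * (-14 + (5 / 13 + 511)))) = -377/22631 = -0.02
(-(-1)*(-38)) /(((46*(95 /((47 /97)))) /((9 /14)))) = -423/156170 = 0.00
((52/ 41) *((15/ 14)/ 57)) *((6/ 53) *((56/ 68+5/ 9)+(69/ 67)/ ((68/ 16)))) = 4321460/987543753 = 0.00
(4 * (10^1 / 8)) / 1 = 5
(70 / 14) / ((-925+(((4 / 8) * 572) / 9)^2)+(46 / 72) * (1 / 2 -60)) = 648/6067 = 0.11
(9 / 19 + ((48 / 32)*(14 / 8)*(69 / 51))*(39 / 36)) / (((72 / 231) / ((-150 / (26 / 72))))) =-5758.71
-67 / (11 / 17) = -1139/11 = -103.55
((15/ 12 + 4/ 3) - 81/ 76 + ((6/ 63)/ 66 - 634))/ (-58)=16655755/1527372 = 10.90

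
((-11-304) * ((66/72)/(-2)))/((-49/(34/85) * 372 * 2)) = -11/6944 = 0.00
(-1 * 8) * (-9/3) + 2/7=170/7 = 24.29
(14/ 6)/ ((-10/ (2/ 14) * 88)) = -1/2640 = 0.00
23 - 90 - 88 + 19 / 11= -1686/11 = -153.27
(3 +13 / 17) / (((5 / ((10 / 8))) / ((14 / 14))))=16/17 = 0.94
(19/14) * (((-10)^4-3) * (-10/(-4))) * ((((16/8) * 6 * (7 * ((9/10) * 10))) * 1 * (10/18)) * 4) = 56982900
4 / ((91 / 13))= 0.57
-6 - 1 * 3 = -9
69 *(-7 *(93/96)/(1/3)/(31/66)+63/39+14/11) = -6381879/2288 = -2789.28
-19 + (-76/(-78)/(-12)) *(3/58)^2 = -19.00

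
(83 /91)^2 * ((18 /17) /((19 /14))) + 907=346820867/382109 = 907.65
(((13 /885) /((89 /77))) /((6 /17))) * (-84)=-238238/78765 = -3.02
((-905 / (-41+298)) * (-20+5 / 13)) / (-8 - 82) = -15385/20046 = -0.77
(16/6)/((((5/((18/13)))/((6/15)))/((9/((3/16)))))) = 4608/325 = 14.18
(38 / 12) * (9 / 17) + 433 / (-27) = -13183/918 = -14.36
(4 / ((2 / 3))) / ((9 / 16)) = 32/3 = 10.67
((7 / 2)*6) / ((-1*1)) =-21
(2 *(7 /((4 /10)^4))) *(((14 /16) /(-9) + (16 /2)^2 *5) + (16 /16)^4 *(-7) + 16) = 103604375/576 = 179868.71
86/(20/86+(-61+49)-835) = -3698/36411 = -0.10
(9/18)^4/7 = 1/112 = 0.01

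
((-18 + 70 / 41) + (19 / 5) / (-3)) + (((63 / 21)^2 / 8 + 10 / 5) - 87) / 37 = -19.83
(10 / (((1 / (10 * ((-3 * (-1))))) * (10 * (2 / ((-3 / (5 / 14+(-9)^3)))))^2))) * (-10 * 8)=-105840/104060401 = 0.00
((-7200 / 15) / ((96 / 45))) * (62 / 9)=-1550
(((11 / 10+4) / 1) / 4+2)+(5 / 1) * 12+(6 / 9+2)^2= 25339/360 = 70.39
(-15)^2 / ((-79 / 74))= -16650/79 = -210.76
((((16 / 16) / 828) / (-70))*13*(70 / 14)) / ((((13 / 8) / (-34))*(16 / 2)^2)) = 17/46368 = 0.00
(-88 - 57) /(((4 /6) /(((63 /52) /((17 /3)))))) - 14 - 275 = -593167/1768 = -335.50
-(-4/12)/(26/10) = 5/39 = 0.13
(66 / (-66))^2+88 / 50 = 69/25 = 2.76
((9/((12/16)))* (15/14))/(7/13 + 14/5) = 5850/1519 = 3.85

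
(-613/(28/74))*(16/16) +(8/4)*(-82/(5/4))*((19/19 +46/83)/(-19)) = -177654949/110390 = -1609.34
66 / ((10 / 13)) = 429/5 = 85.80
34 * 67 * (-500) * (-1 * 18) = 20502000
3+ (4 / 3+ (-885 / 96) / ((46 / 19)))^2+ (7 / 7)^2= 197403553/19501056 = 10.12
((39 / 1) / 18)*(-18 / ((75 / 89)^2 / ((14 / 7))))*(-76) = 8347.68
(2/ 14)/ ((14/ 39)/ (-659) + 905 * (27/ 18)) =51402/488447309 = 0.00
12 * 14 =168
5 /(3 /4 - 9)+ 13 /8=269/264 = 1.02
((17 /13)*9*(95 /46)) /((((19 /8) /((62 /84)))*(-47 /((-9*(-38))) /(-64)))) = 346049280/98371 = 3517.80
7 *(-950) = -6650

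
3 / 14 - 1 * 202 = -2825/14 = -201.79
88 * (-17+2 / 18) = -13376/9 = -1486.22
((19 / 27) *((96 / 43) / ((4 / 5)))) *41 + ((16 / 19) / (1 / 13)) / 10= 3000448/36765 = 81.61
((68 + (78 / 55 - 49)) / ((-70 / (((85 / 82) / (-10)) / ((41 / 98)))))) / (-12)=-0.01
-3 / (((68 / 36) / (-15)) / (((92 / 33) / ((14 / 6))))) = 37260/1309 = 28.46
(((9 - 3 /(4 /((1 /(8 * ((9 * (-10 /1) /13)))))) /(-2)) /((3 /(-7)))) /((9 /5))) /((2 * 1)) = -120869/20736 = -5.83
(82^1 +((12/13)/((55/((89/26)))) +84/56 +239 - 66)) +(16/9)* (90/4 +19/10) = 50182163/167310 = 299.94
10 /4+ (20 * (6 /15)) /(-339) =2.48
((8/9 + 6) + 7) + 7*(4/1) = 377/9 = 41.89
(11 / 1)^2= 121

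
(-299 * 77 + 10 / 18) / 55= -207202/495 = -418.59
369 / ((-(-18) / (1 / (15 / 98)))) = 2009/15 = 133.93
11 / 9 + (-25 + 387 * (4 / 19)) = 9866/171 = 57.70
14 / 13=1.08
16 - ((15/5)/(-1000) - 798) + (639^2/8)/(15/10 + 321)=41807479/43000 = 972.27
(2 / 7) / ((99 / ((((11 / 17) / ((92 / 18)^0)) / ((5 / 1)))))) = 2/5355 = 0.00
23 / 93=0.25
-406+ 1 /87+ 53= -30710/87 = -352.99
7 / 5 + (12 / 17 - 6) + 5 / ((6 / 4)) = -0.56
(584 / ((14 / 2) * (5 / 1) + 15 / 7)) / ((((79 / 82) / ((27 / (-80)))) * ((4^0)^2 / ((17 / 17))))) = -565677/102700 = -5.51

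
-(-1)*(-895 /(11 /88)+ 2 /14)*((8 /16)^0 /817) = -50119/5719 = -8.76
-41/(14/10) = -205/7 = -29.29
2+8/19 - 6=-3.58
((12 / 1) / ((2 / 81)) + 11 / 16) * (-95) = -739765/16 = -46235.31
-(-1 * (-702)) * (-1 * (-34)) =-23868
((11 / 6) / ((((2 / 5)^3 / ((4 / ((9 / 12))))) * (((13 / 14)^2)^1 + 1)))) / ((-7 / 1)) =-7700/657 = -11.72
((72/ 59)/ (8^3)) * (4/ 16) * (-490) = -2205/7552 = -0.29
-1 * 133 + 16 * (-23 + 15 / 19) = -9279/19 = -488.37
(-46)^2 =2116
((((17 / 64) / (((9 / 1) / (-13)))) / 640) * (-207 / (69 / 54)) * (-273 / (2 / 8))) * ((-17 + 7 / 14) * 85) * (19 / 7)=826829289/2048 = 403725.24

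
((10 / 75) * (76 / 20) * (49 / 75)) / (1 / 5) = 1862/1125 = 1.66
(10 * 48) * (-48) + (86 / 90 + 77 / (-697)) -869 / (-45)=-240672467/10455 = -23019.84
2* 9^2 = 162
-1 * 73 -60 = -133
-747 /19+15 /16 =-11667/304 = -38.38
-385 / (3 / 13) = -5005/3 = -1668.33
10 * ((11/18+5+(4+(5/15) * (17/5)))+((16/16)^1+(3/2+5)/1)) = 1642/9 = 182.44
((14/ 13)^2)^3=7529536/4826809 = 1.56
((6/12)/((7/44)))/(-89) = -22/623 = -0.04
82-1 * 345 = -263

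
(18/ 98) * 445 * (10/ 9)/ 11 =4450/539 = 8.26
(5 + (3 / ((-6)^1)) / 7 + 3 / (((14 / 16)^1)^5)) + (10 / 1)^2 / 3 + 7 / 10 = 11297051/252105 = 44.81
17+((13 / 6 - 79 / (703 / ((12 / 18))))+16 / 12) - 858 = -3532891/4218 = -837.57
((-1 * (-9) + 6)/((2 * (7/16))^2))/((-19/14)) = -1920/133 = -14.44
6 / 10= 3/5 = 0.60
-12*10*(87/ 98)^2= -227070/2401 = -94.57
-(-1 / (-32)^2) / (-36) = -1/36864 = 0.00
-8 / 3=-2.67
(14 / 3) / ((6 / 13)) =91/9 = 10.11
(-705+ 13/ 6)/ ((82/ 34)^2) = -120.83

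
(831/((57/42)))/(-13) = -11634/247 = -47.10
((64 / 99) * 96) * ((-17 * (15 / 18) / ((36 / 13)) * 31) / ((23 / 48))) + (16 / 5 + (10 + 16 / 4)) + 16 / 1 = -700408454/34155 = -20506.76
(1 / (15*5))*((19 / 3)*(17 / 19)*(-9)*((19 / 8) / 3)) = -323/600 = -0.54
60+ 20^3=8060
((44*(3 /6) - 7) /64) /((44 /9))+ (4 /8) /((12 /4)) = 1813/8448 = 0.21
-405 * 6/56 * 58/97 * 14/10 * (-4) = 14094/97 = 145.30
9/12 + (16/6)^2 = 283/36 = 7.86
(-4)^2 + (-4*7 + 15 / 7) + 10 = 0.14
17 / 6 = 2.83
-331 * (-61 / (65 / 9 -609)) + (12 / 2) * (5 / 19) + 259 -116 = 11425091/102904 = 111.03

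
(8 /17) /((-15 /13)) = -104/255 = -0.41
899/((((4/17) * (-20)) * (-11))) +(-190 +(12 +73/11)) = -135517/880 = -154.00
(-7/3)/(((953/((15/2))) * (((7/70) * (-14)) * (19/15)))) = 375/36214 = 0.01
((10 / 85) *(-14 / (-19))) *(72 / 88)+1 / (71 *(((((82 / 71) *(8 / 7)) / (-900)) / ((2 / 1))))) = -5575311/291346 = -19.14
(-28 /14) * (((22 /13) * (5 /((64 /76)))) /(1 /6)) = -3135/26 = -120.58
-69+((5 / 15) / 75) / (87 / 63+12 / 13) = -3254984/47175 = -69.00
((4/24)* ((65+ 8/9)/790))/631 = 593/26918460 = 0.00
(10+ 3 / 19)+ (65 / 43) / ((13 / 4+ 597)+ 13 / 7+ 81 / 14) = 10.16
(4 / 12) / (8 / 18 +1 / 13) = 39/61 = 0.64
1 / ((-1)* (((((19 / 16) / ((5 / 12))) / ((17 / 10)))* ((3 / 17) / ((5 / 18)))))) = -1445/1539 = -0.94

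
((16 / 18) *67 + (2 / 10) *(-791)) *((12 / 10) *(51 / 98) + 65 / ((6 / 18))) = -70917464/3675 = -19297.27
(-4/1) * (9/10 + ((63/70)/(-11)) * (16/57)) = -3666/1045 = -3.51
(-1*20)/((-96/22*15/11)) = 121/36 = 3.36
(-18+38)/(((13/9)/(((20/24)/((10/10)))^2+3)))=51.15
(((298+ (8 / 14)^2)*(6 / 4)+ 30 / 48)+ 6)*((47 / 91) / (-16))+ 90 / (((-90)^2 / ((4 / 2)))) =-375926743/25683840 = -14.64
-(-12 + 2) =10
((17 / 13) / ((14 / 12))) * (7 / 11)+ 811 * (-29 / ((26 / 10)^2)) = -6466399/1859 = -3478.43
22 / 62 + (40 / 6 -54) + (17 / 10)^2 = -410023/9300 = -44.09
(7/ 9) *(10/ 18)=35/81 = 0.43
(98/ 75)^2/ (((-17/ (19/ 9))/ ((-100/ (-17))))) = -729904/585225 = -1.25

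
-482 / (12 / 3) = -241/2 = -120.50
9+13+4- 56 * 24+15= -1303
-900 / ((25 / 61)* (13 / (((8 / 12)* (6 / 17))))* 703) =-8784/155363 = -0.06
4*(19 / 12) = 19/3 = 6.33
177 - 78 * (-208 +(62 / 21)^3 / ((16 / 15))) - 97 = 14422.16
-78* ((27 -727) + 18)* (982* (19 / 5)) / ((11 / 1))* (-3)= -270690264/5 = -54138052.80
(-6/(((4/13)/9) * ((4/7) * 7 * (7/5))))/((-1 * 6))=585/112 = 5.22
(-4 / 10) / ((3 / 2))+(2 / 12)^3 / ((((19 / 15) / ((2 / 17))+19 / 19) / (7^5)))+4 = 657391/63540 = 10.35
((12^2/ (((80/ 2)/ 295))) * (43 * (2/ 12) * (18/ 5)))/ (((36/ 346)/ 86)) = 113236458/5 = 22647291.60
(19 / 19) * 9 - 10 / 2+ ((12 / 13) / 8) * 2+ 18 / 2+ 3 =211/13 = 16.23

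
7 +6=13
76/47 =1.62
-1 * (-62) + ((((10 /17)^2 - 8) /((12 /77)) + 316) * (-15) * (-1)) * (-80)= -320202.36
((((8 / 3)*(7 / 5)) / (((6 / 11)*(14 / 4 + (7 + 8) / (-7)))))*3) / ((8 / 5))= 9.46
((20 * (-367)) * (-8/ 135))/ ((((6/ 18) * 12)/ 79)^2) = 4580894/27 = 169662.74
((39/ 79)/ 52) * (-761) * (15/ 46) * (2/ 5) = -6849/7268 = -0.94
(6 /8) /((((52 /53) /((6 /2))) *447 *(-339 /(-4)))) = 53/875524 = 0.00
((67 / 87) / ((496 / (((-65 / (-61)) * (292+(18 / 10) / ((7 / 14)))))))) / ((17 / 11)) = 7080359/22374312 = 0.32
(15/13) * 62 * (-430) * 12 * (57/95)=-2879280/13 = -221483.08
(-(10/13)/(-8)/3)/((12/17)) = 85/1872 = 0.05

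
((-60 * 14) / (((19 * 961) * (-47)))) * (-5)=-4200/858173 = 0.00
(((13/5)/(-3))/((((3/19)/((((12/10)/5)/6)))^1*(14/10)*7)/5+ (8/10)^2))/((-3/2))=2470/35811 = 0.07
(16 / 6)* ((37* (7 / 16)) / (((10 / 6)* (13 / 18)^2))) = 41958/845 = 49.65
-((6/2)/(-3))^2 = -1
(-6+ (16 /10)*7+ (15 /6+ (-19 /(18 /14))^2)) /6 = 183127/4860 = 37.68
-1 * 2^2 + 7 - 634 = -631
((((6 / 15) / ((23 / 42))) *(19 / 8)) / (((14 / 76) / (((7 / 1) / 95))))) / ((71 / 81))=32319/40825 = 0.79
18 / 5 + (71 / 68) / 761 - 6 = -620621/258740 = -2.40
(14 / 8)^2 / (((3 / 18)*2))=147/16 = 9.19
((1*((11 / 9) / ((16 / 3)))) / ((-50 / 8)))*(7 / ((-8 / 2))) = 77/1200 = 0.06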